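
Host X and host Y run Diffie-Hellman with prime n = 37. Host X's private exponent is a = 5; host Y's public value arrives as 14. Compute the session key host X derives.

Shared key K = 14^5 mod 37.
14^1 ≡ 14 (mod 37)
14^2 = (14^1)^2 ≡ 14^2 = 196 ≡ 11 (mod 37)
14^4 = (14^2)^2 ≡ 11^2 = 121 ≡ 10 (mod 37)
14^5 = 14^4 · 14^1 ≡ 10 · 14 ≡ 29 (mod 37).

29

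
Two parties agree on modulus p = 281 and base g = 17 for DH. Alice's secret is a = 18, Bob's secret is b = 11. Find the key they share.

126

Alice sends A = g^a mod p = 17^18 mod 281.
17^1 ≡ 17 (mod 281)
17^2 = (17^1)^2 ≡ 17^2 = 289 ≡ 8 (mod 281)
17^4 = (17^2)^2 ≡ 8^2 = 64 ≡ 64 (mod 281)
17^8 = (17^4)^2 ≡ 64^2 = 4096 ≡ 162 (mod 281)
17^16 = (17^8)^2 ≡ 162^2 = 26244 ≡ 111 (mod 281)
17^18 = 17^16 · 17^2 ≡ 111 · 8 ≡ 45 (mod 281).
So A = 45. Bob then computes K = A^b mod p = 45^11 mod 281.
45^1 ≡ 45 (mod 281)
45^2 = (45^1)^2 ≡ 45^2 = 2025 ≡ 58 (mod 281)
45^4 = (45^2)^2 ≡ 58^2 = 3364 ≡ 273 (mod 281)
45^8 = (45^4)^2 ≡ 273^2 = 74529 ≡ 64 (mod 281)
45^11 = 45^8 · 45^2 · 45^1 ≡ 64 · 58 · 45 ≡ 126 (mod 281).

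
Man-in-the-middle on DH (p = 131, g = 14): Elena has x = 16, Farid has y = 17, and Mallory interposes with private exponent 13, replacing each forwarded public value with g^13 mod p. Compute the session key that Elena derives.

53

Elena receives Mallory's public value M = 14^13 mod 131 instead of the honest one.
14^1 ≡ 14 (mod 131)
14^2 = (14^1)^2 ≡ 14^2 = 196 ≡ 65 (mod 131)
14^4 = (14^2)^2 ≡ 65^2 = 4225 ≡ 33 (mod 131)
14^8 = (14^4)^2 ≡ 33^2 = 1089 ≡ 41 (mod 131)
14^13 = 14^8 · 14^4 · 14^1 ≡ 41 · 33 · 14 ≡ 78 (mod 131).
So M = 78. Elena computes K = M^16 mod 131.
78^1 ≡ 78 (mod 131)
78^2 = (78^1)^2 ≡ 78^2 = 6084 ≡ 58 (mod 131)
78^4 = (78^2)^2 ≡ 58^2 = 3364 ≡ 89 (mod 131)
78^8 = (78^4)^2 ≡ 89^2 = 7921 ≡ 61 (mod 131)
78^16 = (78^8)^2 ≡ 61^2 = 3721 ≡ 53 (mod 131)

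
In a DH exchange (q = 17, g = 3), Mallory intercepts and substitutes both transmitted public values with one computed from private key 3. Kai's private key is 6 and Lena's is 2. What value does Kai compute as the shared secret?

9

Kai receives Mallory's public value M = 3^3 mod 17 instead of the honest one.
3^1 ≡ 3 (mod 17)
3^2 = (3^1)^2 ≡ 3^2 = 9 ≡ 9 (mod 17)
3^3 = 3^2 · 3^1 ≡ 9 · 3 ≡ 10 (mod 17).
So M = 10. Kai computes K = M^6 mod 17.
10^1 ≡ 10 (mod 17)
10^2 = (10^1)^2 ≡ 10^2 = 100 ≡ 15 (mod 17)
10^4 = (10^2)^2 ≡ 15^2 = 225 ≡ 4 (mod 17)
10^6 = 10^4 · 10^2 ≡ 4 · 15 ≡ 9 (mod 17).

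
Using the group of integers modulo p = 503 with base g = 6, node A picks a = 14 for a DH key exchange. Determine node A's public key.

Public value = 6^14 mod 503.
6^1 ≡ 6 (mod 503)
6^2 = (6^1)^2 ≡ 6^2 = 36 ≡ 36 (mod 503)
6^4 = (6^2)^2 ≡ 36^2 = 1296 ≡ 290 (mod 503)
6^8 = (6^4)^2 ≡ 290^2 = 84100 ≡ 99 (mod 503)
6^14 = 6^8 · 6^4 · 6^2 ≡ 99 · 290 · 36 ≡ 398 (mod 503).

398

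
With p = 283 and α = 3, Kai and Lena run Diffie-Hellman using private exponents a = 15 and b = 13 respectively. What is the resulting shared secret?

Kai sends A = α^a mod p = 3^15 mod 283.
3^1 ≡ 3 (mod 283)
3^2 = (3^1)^2 ≡ 3^2 = 9 ≡ 9 (mod 283)
3^4 = (3^2)^2 ≡ 9^2 = 81 ≡ 81 (mod 283)
3^8 = (3^4)^2 ≡ 81^2 = 6561 ≡ 52 (mod 283)
3^15 = 3^8 · 3^4 · 3^2 · 3^1 ≡ 52 · 81 · 9 · 3 ≡ 241 (mod 283).
So A = 241. Lena then computes K = A^b mod p = 241^13 mod 283.
241^1 ≡ 241 (mod 283)
241^2 = (241^1)^2 ≡ 241^2 = 58081 ≡ 66 (mod 283)
241^4 = (241^2)^2 ≡ 66^2 = 4356 ≡ 111 (mod 283)
241^8 = (241^4)^2 ≡ 111^2 = 12321 ≡ 152 (mod 283)
241^13 = 241^8 · 241^4 · 241^1 ≡ 152 · 111 · 241 ≡ 8 (mod 283).

8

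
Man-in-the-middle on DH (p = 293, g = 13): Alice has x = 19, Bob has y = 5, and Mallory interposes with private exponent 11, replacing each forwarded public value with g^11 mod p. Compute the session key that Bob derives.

251

Bob receives Mallory's public value M = 13^11 mod 293 instead of the honest one.
13^1 ≡ 13 (mod 293)
13^2 = (13^1)^2 ≡ 13^2 = 169 ≡ 169 (mod 293)
13^4 = (13^2)^2 ≡ 169^2 = 28561 ≡ 140 (mod 293)
13^8 = (13^4)^2 ≡ 140^2 = 19600 ≡ 262 (mod 293)
13^11 = 13^8 · 13^2 · 13^1 ≡ 262 · 169 · 13 ≡ 162 (mod 293).
So M = 162. Bob computes K = M^5 mod 293.
162^1 ≡ 162 (mod 293)
162^2 = (162^1)^2 ≡ 162^2 = 26244 ≡ 167 (mod 293)
162^4 = (162^2)^2 ≡ 167^2 = 27889 ≡ 54 (mod 293)
162^5 = 162^4 · 162^1 ≡ 54 · 162 ≡ 251 (mod 293).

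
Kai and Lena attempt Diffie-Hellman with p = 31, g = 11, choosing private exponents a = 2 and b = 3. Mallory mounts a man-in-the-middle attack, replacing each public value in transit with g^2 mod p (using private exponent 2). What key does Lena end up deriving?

4

Lena receives Mallory's public value M = 11^2 mod 31 instead of the honest one.
11^1 ≡ 11 (mod 31)
11^2 = (11^1)^2 ≡ 11^2 = 121 ≡ 28 (mod 31)
So M = 28. Lena computes K = M^3 mod 31.
28^1 ≡ 28 (mod 31)
28^2 = (28^1)^2 ≡ 28^2 = 784 ≡ 9 (mod 31)
28^3 = 28^2 · 28^1 ≡ 9 · 28 ≡ 4 (mod 31).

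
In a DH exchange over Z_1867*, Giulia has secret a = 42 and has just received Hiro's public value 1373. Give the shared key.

152

Shared key K = 1373^42 mod 1867.
1373^1 ≡ 1373 (mod 1867)
1373^2 = (1373^1)^2 ≡ 1373^2 = 1885129 ≡ 1326 (mod 1867)
1373^4 = (1373^2)^2 ≡ 1326^2 = 1758276 ≡ 1429 (mod 1867)
1373^8 = (1373^4)^2 ≡ 1429^2 = 2042041 ≡ 1410 (mod 1867)
1373^16 = (1373^8)^2 ≡ 1410^2 = 1988100 ≡ 1612 (mod 1867)
1373^32 = (1373^16)^2 ≡ 1612^2 = 2598544 ≡ 1547 (mod 1867)
1373^42 = 1373^32 · 1373^8 · 1373^2 ≡ 1547 · 1410 · 1326 ≡ 152 (mod 1867).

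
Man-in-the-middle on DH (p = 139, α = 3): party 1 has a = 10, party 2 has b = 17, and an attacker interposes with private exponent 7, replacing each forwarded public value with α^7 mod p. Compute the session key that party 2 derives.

73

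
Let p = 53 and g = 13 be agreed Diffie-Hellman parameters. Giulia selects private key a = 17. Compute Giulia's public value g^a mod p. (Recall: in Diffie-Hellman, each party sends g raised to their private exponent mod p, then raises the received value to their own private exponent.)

47

Public value = 13^17 mod 53.
13^1 ≡ 13 (mod 53)
13^2 = (13^1)^2 ≡ 13^2 = 169 ≡ 10 (mod 53)
13^4 = (13^2)^2 ≡ 10^2 = 100 ≡ 47 (mod 53)
13^8 = (13^4)^2 ≡ 47^2 = 2209 ≡ 36 (mod 53)
13^16 = (13^8)^2 ≡ 36^2 = 1296 ≡ 24 (mod 53)
13^17 = 13^16 · 13^1 ≡ 24 · 13 ≡ 47 (mod 53).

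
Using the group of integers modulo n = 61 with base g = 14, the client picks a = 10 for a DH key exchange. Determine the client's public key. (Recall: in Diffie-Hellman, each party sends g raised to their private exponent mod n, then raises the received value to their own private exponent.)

47

Public value = 14^10 (mod 61).
14^1 ≡ 14 (mod 61)
14^2 = (14^1)^2 ≡ 14^2 = 196 ≡ 13 (mod 61)
14^4 = (14^2)^2 ≡ 13^2 = 169 ≡ 47 (mod 61)
14^8 = (14^4)^2 ≡ 47^2 = 2209 ≡ 13 (mod 61)
14^10 = 14^8 · 14^2 ≡ 13 · 13 ≡ 47 (mod 61).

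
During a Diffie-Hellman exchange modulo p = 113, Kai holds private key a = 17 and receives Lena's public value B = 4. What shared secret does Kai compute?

Shared key K = 4^17 mod 113.
4^1 ≡ 4 (mod 113)
4^2 = (4^1)^2 ≡ 4^2 = 16 ≡ 16 (mod 113)
4^4 = (4^2)^2 ≡ 16^2 = 256 ≡ 30 (mod 113)
4^8 = (4^4)^2 ≡ 30^2 = 900 ≡ 109 (mod 113)
4^16 = (4^8)^2 ≡ 109^2 = 11881 ≡ 16 (mod 113)
4^17 = 4^16 · 4^1 ≡ 16 · 4 ≡ 64 (mod 113).

64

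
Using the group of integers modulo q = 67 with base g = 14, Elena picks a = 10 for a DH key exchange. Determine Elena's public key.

24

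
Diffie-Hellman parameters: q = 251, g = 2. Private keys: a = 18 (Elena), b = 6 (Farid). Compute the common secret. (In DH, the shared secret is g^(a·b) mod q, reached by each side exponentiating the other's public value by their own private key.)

Elena sends A = g^a mod q = 2^18 mod 251.
2^1 ≡ 2 (mod 251)
2^2 = (2^1)^2 ≡ 2^2 = 4 ≡ 4 (mod 251)
2^4 = (2^2)^2 ≡ 4^2 = 16 ≡ 16 (mod 251)
2^8 = (2^4)^2 ≡ 16^2 = 256 ≡ 5 (mod 251)
2^16 = (2^8)^2 ≡ 5^2 = 25 ≡ 25 (mod 251)
2^18 = 2^16 · 2^2 ≡ 25 · 4 ≡ 100 (mod 251).
So A = 100. Farid then computes K = A^b mod q = 100^6 mod 251.
100^1 ≡ 100 (mod 251)
100^2 = (100^1)^2 ≡ 100^2 = 10000 ≡ 211 (mod 251)
100^4 = (100^2)^2 ≡ 211^2 = 44521 ≡ 94 (mod 251)
100^6 = 100^4 · 100^2 ≡ 94 · 211 ≡ 5 (mod 251).

5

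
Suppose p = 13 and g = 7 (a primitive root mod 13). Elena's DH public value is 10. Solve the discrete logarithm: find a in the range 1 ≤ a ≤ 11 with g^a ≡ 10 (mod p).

Try successive powers of 7 modulo 13:
7^1 ≡ 7
7^2 ≡ 10
Found: a = 2.

2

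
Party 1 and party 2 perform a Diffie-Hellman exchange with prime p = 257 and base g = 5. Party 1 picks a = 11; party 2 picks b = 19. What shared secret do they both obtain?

247

Party 2 sends B = g^b mod p = 5^19 mod 257.
5^1 ≡ 5 (mod 257)
5^2 = (5^1)^2 ≡ 5^2 = 25 ≡ 25 (mod 257)
5^4 = (5^2)^2 ≡ 25^2 = 625 ≡ 111 (mod 257)
5^8 = (5^4)^2 ≡ 111^2 = 12321 ≡ 242 (mod 257)
5^16 = (5^8)^2 ≡ 242^2 = 58564 ≡ 225 (mod 257)
5^19 = 5^16 · 5^2 · 5^1 ≡ 225 · 25 · 5 ≡ 112 (mod 257).
So B = 112. Party 1 then computes K = B^a mod p = 112^11 mod 257.
112^1 ≡ 112 (mod 257)
112^2 = (112^1)^2 ≡ 112^2 = 12544 ≡ 208 (mod 257)
112^4 = (112^2)^2 ≡ 208^2 = 43264 ≡ 88 (mod 257)
112^8 = (112^4)^2 ≡ 88^2 = 7744 ≡ 34 (mod 257)
112^11 = 112^8 · 112^2 · 112^1 ≡ 34 · 208 · 112 ≡ 247 (mod 257).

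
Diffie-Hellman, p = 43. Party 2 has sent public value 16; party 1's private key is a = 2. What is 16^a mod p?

41

Shared key K = 16^2 mod 43.
16^1 ≡ 16 (mod 43)
16^2 = (16^1)^2 ≡ 16^2 = 256 ≡ 41 (mod 43)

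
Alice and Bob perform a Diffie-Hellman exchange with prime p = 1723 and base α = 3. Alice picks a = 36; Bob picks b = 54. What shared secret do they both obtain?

Bob sends B = α^b mod p = 3^54 mod 1723.
3^1 ≡ 3 (mod 1723)
3^2 = (3^1)^2 ≡ 3^2 = 9 ≡ 9 (mod 1723)
3^4 = (3^2)^2 ≡ 9^2 = 81 ≡ 81 (mod 1723)
3^8 = (3^4)^2 ≡ 81^2 = 6561 ≡ 1392 (mod 1723)
3^16 = (3^8)^2 ≡ 1392^2 = 1937664 ≡ 1012 (mod 1723)
3^32 = (3^16)^2 ≡ 1012^2 = 1024144 ≡ 682 (mod 1723)
3^54 = 3^32 · 3^16 · 3^4 · 3^2 ≡ 682 · 1012 · 81 · 9 ≡ 568 (mod 1723).
So B = 568. Alice then computes K = B^a mod p = 568^36 mod 1723.
568^1 ≡ 568 (mod 1723)
568^2 = (568^1)^2 ≡ 568^2 = 322624 ≡ 423 (mod 1723)
568^4 = (568^2)^2 ≡ 423^2 = 178929 ≡ 1460 (mod 1723)
568^8 = (568^4)^2 ≡ 1460^2 = 2131600 ≡ 249 (mod 1723)
568^16 = (568^8)^2 ≡ 249^2 = 62001 ≡ 1696 (mod 1723)
568^32 = (568^16)^2 ≡ 1696^2 = 2876416 ≡ 729 (mod 1723)
568^36 = 568^32 · 568^4 ≡ 729 · 1460 ≡ 1249 (mod 1723).

1249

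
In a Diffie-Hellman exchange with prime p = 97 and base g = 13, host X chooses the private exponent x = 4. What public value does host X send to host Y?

43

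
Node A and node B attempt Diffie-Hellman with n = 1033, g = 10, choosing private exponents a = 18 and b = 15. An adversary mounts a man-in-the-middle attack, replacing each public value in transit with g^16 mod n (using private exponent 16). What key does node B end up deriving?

Node B receives an adversary's public value M = 10^16 mod 1033 instead of the honest one.
10^1 ≡ 10 (mod 1033)
10^2 = (10^1)^2 ≡ 10^2 = 100 ≡ 100 (mod 1033)
10^4 = (10^2)^2 ≡ 100^2 = 10000 ≡ 703 (mod 1033)
10^8 = (10^4)^2 ≡ 703^2 = 494209 ≡ 435 (mod 1033)
10^16 = (10^8)^2 ≡ 435^2 = 189225 ≡ 186 (mod 1033)
So M = 186. Node B computes K = M^15 mod 1033.
186^1 ≡ 186 (mod 1033)
186^2 = (186^1)^2 ≡ 186^2 = 34596 ≡ 507 (mod 1033)
186^4 = (186^2)^2 ≡ 507^2 = 257049 ≡ 865 (mod 1033)
186^8 = (186^4)^2 ≡ 865^2 = 748225 ≡ 333 (mod 1033)
186^15 = 186^8 · 186^4 · 186^2 · 186^1 ≡ 333 · 865 · 507 · 186 ≡ 113 (mod 1033).

113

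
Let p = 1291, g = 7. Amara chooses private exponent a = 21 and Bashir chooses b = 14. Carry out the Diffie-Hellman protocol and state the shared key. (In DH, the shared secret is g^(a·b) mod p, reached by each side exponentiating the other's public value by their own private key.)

Bashir sends B = g^b mod p = 7^14 mod 1291.
7^1 ≡ 7 (mod 1291)
7^2 = (7^1)^2 ≡ 7^2 = 49 ≡ 49 (mod 1291)
7^4 = (7^2)^2 ≡ 49^2 = 2401 ≡ 1110 (mod 1291)
7^8 = (7^4)^2 ≡ 1110^2 = 1232100 ≡ 486 (mod 1291)
7^14 = 7^8 · 7^4 · 7^2 ≡ 486 · 1110 · 49 ≡ 315 (mod 1291).
So B = 315. Amara then computes K = B^a mod p = 315^21 mod 1291.
315^1 ≡ 315 (mod 1291)
315^2 = (315^1)^2 ≡ 315^2 = 99225 ≡ 1109 (mod 1291)
315^4 = (315^2)^2 ≡ 1109^2 = 1229881 ≡ 849 (mod 1291)
315^8 = (315^4)^2 ≡ 849^2 = 720801 ≡ 423 (mod 1291)
315^16 = (315^8)^2 ≡ 423^2 = 178929 ≡ 771 (mod 1291)
315^21 = 315^16 · 315^4 · 315^1 ≡ 771 · 849 · 315 ≡ 320 (mod 1291).

320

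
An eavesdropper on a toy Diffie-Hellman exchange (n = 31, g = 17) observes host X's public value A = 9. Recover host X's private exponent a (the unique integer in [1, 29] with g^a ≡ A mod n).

26

Try successive powers of 17 modulo 31:
17^1 ≡ 17
17^2 ≡ 10
17^3 ≡ 15
17^4 ≡ 7
17^5 ≡ 26
17^6 ≡ 8
17^7 ≡ 12
17^8 ≡ 18
17^9 ≡ 27
17^10 ≡ 25
17^11 ≡ 22
17^12 ≡ 2
17^13 ≡ 3
17^14 ≡ 20
17^15 ≡ 30
17^16 ≡ 14
17^17 ≡ 21
17^18 ≡ 16
17^19 ≡ 24
17^20 ≡ 5
17^21 ≡ 23
17^22 ≡ 19
17^23 ≡ 13
17^24 ≡ 4
17^25 ≡ 6
17^26 ≡ 9
Found: a = 26.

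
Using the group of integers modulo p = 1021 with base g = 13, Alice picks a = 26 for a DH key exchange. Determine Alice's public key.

514

Public value = 13^26 mod 1021.
13^1 ≡ 13 (mod 1021)
13^2 = (13^1)^2 ≡ 13^2 = 169 ≡ 169 (mod 1021)
13^4 = (13^2)^2 ≡ 169^2 = 28561 ≡ 994 (mod 1021)
13^8 = (13^4)^2 ≡ 994^2 = 988036 ≡ 729 (mod 1021)
13^16 = (13^8)^2 ≡ 729^2 = 531441 ≡ 521 (mod 1021)
13^26 = 13^16 · 13^8 · 13^2 ≡ 521 · 729 · 169 ≡ 514 (mod 1021).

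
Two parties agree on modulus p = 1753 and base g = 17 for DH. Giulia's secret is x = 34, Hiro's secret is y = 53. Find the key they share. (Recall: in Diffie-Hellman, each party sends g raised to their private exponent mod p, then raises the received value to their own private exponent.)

Hiro sends B = g^y mod p = 17^53 mod 1753.
17^1 ≡ 17 (mod 1753)
17^2 = (17^1)^2 ≡ 17^2 = 289 ≡ 289 (mod 1753)
17^4 = (17^2)^2 ≡ 289^2 = 83521 ≡ 1130 (mod 1753)
17^8 = (17^4)^2 ≡ 1130^2 = 1276900 ≡ 716 (mod 1753)
17^16 = (17^8)^2 ≡ 716^2 = 512656 ≡ 780 (mod 1753)
17^32 = (17^16)^2 ≡ 780^2 = 608400 ≡ 109 (mod 1753)
17^53 = 17^32 · 17^16 · 17^4 · 17^1 ≡ 109 · 780 · 1130 · 17 ≡ 913 (mod 1753).
So B = 913. Giulia then computes K = B^x mod p = 913^34 mod 1753.
913^1 ≡ 913 (mod 1753)
913^2 = (913^1)^2 ≡ 913^2 = 833569 ≡ 894 (mod 1753)
913^4 = (913^2)^2 ≡ 894^2 = 799236 ≡ 1621 (mod 1753)
913^8 = (913^4)^2 ≡ 1621^2 = 2627641 ≡ 1647 (mod 1753)
913^16 = (913^8)^2 ≡ 1647^2 = 2712609 ≡ 718 (mod 1753)
913^32 = (913^16)^2 ≡ 718^2 = 515524 ≡ 142 (mod 1753)
913^34 = 913^32 · 913^2 ≡ 142 · 894 ≡ 732 (mod 1753).

732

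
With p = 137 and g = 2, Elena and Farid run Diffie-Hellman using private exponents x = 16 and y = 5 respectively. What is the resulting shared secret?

Farid sends B = g^y mod p = 2^5 mod 137.
2^1 ≡ 2 (mod 137)
2^2 = (2^1)^2 ≡ 2^2 = 4 ≡ 4 (mod 137)
2^4 = (2^2)^2 ≡ 4^2 = 16 ≡ 16 (mod 137)
2^5 = 2^4 · 2^1 ≡ 16 · 2 ≡ 32 (mod 137).
So B = 32. Elena then computes K = B^x mod p = 32^16 mod 137.
32^1 ≡ 32 (mod 137)
32^2 = (32^1)^2 ≡ 32^2 = 1024 ≡ 65 (mod 137)
32^4 = (32^2)^2 ≡ 65^2 = 4225 ≡ 115 (mod 137)
32^8 = (32^4)^2 ≡ 115^2 = 13225 ≡ 73 (mod 137)
32^16 = (32^8)^2 ≡ 73^2 = 5329 ≡ 123 (mod 137)

123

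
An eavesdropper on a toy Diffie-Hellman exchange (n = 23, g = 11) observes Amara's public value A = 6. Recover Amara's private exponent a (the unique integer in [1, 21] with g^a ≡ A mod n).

2

Try successive powers of 11 modulo 23:
11^1 ≡ 11
11^2 ≡ 6
Found: a = 2.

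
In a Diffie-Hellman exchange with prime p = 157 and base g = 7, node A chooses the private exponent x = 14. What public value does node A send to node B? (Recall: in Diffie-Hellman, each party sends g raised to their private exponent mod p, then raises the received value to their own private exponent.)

Public value = 7^14 mod 157.
7^1 ≡ 7 (mod 157)
7^2 = (7^1)^2 ≡ 7^2 = 49 ≡ 49 (mod 157)
7^4 = (7^2)^2 ≡ 49^2 = 2401 ≡ 46 (mod 157)
7^8 = (7^4)^2 ≡ 46^2 = 2116 ≡ 75 (mod 157)
7^14 = 7^8 · 7^4 · 7^2 ≡ 75 · 46 · 49 ≡ 118 (mod 157).

118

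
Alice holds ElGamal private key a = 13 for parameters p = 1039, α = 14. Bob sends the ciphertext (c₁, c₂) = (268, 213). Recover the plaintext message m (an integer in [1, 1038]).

637

Shared mask s = c₁^a mod p = 268^13 mod 1039.
268^1 ≡ 268 (mod 1039)
268^2 = (268^1)^2 ≡ 268^2 = 71824 ≡ 133 (mod 1039)
268^4 = (268^2)^2 ≡ 133^2 = 17689 ≡ 26 (mod 1039)
268^8 = (268^4)^2 ≡ 26^2 = 676 ≡ 676 (mod 1039)
268^13 = 268^8 · 268^4 · 268^1 ≡ 676 · 26 · 268 ≡ 581 (mod 1039).
So s = 581; s⁻¹ ≡ 642 (mod 1039).
m = c₂ · s⁻¹ mod 1039 = 213 · 642 mod 1039 = 637.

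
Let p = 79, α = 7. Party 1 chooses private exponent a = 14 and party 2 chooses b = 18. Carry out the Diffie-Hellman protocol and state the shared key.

Party 2 sends B = α^b mod p = 7^18 mod 79.
7^1 ≡ 7 (mod 79)
7^2 = (7^1)^2 ≡ 7^2 = 49 ≡ 49 (mod 79)
7^4 = (7^2)^2 ≡ 49^2 = 2401 ≡ 31 (mod 79)
7^8 = (7^4)^2 ≡ 31^2 = 961 ≡ 13 (mod 79)
7^16 = (7^8)^2 ≡ 13^2 = 169 ≡ 11 (mod 79)
7^18 = 7^16 · 7^2 ≡ 11 · 49 ≡ 65 (mod 79).
So B = 65. Party 1 then computes K = B^a mod p = 65^14 mod 79.
65^1 ≡ 65 (mod 79)
65^2 = (65^1)^2 ≡ 65^2 = 4225 ≡ 38 (mod 79)
65^4 = (65^2)^2 ≡ 38^2 = 1444 ≡ 22 (mod 79)
65^8 = (65^4)^2 ≡ 22^2 = 484 ≡ 10 (mod 79)
65^14 = 65^8 · 65^4 · 65^2 ≡ 10 · 22 · 38 ≡ 65 (mod 79).

65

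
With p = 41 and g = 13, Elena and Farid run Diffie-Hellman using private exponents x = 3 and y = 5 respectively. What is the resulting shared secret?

Farid sends B = g^y mod p = 13^5 mod 41.
13^1 ≡ 13 (mod 41)
13^2 = (13^1)^2 ≡ 13^2 = 169 ≡ 5 (mod 41)
13^4 = (13^2)^2 ≡ 5^2 = 25 ≡ 25 (mod 41)
13^5 = 13^4 · 13^1 ≡ 25 · 13 ≡ 38 (mod 41).
So B = 38. Elena then computes K = B^x mod p = 38^3 mod 41.
38^1 ≡ 38 (mod 41)
38^2 = (38^1)^2 ≡ 38^2 = 1444 ≡ 9 (mod 41)
38^3 = 38^2 · 38^1 ≡ 9 · 38 ≡ 14 (mod 41).

14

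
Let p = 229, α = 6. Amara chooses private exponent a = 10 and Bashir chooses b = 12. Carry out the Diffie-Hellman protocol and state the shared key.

60

Amara sends A = α^a mod p = 6^10 mod 229.
6^1 ≡ 6 (mod 229)
6^2 = (6^1)^2 ≡ 6^2 = 36 ≡ 36 (mod 229)
6^4 = (6^2)^2 ≡ 36^2 = 1296 ≡ 151 (mod 229)
6^8 = (6^4)^2 ≡ 151^2 = 22801 ≡ 130 (mod 229)
6^10 = 6^8 · 6^2 ≡ 130 · 36 ≡ 100 (mod 229).
So A = 100. Bashir then computes K = A^b mod p = 100^12 mod 229.
100^1 ≡ 100 (mod 229)
100^2 = (100^1)^2 ≡ 100^2 = 10000 ≡ 153 (mod 229)
100^4 = (100^2)^2 ≡ 153^2 = 23409 ≡ 51 (mod 229)
100^8 = (100^4)^2 ≡ 51^2 = 2601 ≡ 82 (mod 229)
100^12 = 100^8 · 100^4 ≡ 82 · 51 ≡ 60 (mod 229).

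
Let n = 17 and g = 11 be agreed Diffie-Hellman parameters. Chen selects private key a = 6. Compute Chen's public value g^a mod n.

Public value = 11^6 mod 17.
11^1 ≡ 11 (mod 17)
11^2 = (11^1)^2 ≡ 11^2 = 121 ≡ 2 (mod 17)
11^4 = (11^2)^2 ≡ 2^2 = 4 ≡ 4 (mod 17)
11^6 = 11^4 · 11^2 ≡ 4 · 2 ≡ 8 (mod 17).

8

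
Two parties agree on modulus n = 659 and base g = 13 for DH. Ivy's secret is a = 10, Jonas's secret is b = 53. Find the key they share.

Ivy sends A = g^a mod n = 13^10 mod 659.
13^1 ≡ 13 (mod 659)
13^2 = (13^1)^2 ≡ 13^2 = 169 ≡ 169 (mod 659)
13^4 = (13^2)^2 ≡ 169^2 = 28561 ≡ 224 (mod 659)
13^8 = (13^4)^2 ≡ 224^2 = 50176 ≡ 92 (mod 659)
13^10 = 13^8 · 13^2 ≡ 92 · 169 ≡ 391 (mod 659).
So A = 391. Jonas then computes K = A^b mod n = 391^53 mod 659.
391^1 ≡ 391 (mod 659)
391^2 = (391^1)^2 ≡ 391^2 = 152881 ≡ 652 (mod 659)
391^4 = (391^2)^2 ≡ 652^2 = 425104 ≡ 49 (mod 659)
391^8 = (391^4)^2 ≡ 49^2 = 2401 ≡ 424 (mod 659)
391^16 = (391^8)^2 ≡ 424^2 = 179776 ≡ 528 (mod 659)
391^32 = (391^16)^2 ≡ 528^2 = 278784 ≡ 27 (mod 659)
391^53 = 391^32 · 391^16 · 391^4 · 391^1 ≡ 27 · 528 · 49 · 391 ≡ 246 (mod 659).

246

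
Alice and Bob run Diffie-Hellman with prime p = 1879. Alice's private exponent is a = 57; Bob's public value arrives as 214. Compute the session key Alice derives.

Shared key K = 214^57 mod 1879.
214^1 ≡ 214 (mod 1879)
214^2 = (214^1)^2 ≡ 214^2 = 45796 ≡ 700 (mod 1879)
214^4 = (214^2)^2 ≡ 700^2 = 490000 ≡ 1460 (mod 1879)
214^8 = (214^4)^2 ≡ 1460^2 = 2131600 ≡ 814 (mod 1879)
214^16 = (214^8)^2 ≡ 814^2 = 662596 ≡ 1188 (mod 1879)
214^32 = (214^16)^2 ≡ 1188^2 = 1411344 ≡ 215 (mod 1879)
214^57 = 214^32 · 214^16 · 214^8 · 214^1 ≡ 215 · 1188 · 814 · 214 ≡ 680 (mod 1879).

680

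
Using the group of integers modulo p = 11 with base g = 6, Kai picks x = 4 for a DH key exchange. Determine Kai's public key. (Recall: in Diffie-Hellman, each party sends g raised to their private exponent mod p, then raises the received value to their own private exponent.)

Public value = 6^4 mod 11.
6^1 ≡ 6 (mod 11)
6^2 = (6^1)^2 ≡ 6^2 = 36 ≡ 3 (mod 11)
6^4 = (6^2)^2 ≡ 3^2 = 9 ≡ 9 (mod 11)

9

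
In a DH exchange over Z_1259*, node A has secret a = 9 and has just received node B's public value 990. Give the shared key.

Shared key K = 990^9 mod 1259.
990^1 ≡ 990 (mod 1259)
990^2 = (990^1)^2 ≡ 990^2 = 980100 ≡ 598 (mod 1259)
990^4 = (990^2)^2 ≡ 598^2 = 357604 ≡ 48 (mod 1259)
990^8 = (990^4)^2 ≡ 48^2 = 2304 ≡ 1045 (mod 1259)
990^9 = 990^8 · 990^1 ≡ 1045 · 990 ≡ 911 (mod 1259).

911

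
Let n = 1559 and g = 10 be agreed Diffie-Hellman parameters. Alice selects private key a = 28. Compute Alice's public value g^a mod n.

Public value = 10^28 mod 1559.
10^1 ≡ 10 (mod 1559)
10^2 = (10^1)^2 ≡ 10^2 = 100 ≡ 100 (mod 1559)
10^4 = (10^2)^2 ≡ 100^2 = 10000 ≡ 646 (mod 1559)
10^8 = (10^4)^2 ≡ 646^2 = 417316 ≡ 1063 (mod 1559)
10^16 = (10^8)^2 ≡ 1063^2 = 1129969 ≡ 1253 (mod 1559)
10^28 = 10^16 · 10^8 · 10^4 ≡ 1253 · 1063 · 646 ≡ 227 (mod 1559).

227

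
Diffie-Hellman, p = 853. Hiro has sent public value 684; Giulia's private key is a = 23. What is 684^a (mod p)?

349

Shared key K = 684^23 mod 853.
684^1 ≡ 684 (mod 853)
684^2 = (684^1)^2 ≡ 684^2 = 467856 ≡ 412 (mod 853)
684^4 = (684^2)^2 ≡ 412^2 = 169744 ≡ 850 (mod 853)
684^8 = (684^4)^2 ≡ 850^2 = 722500 ≡ 9 (mod 853)
684^16 = (684^8)^2 ≡ 9^2 = 81 ≡ 81 (mod 853)
684^23 = 684^16 · 684^4 · 684^2 · 684^1 ≡ 81 · 850 · 412 · 684 ≡ 349 (mod 853).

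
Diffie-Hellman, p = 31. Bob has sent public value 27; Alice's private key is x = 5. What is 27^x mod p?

30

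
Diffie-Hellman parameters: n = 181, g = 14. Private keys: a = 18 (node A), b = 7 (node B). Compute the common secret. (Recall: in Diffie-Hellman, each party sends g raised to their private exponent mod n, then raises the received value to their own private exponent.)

59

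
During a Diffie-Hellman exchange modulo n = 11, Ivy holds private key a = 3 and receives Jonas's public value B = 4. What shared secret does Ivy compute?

9

Shared key K = 4^3 mod 11.
4^1 ≡ 4 (mod 11)
4^2 = (4^1)^2 ≡ 4^2 = 16 ≡ 5 (mod 11)
4^3 = 4^2 · 4^1 ≡ 5 · 4 ≡ 9 (mod 11).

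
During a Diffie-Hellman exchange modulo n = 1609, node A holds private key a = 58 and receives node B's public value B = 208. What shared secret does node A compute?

373

Shared key K = 208^58 mod 1609.
208^1 ≡ 208 (mod 1609)
208^2 = (208^1)^2 ≡ 208^2 = 43264 ≡ 1430 (mod 1609)
208^4 = (208^2)^2 ≡ 1430^2 = 2044900 ≡ 1470 (mod 1609)
208^8 = (208^4)^2 ≡ 1470^2 = 2160900 ≡ 13 (mod 1609)
208^16 = (208^8)^2 ≡ 13^2 = 169 ≡ 169 (mod 1609)
208^32 = (208^16)^2 ≡ 169^2 = 28561 ≡ 1208 (mod 1609)
208^58 = 208^32 · 208^16 · 208^8 · 208^2 ≡ 1208 · 169 · 13 · 1430 ≡ 373 (mod 1609).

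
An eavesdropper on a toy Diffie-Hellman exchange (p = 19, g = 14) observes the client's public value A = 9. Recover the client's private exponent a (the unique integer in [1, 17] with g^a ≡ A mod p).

Try successive powers of 14 modulo 19:
14^1 ≡ 14
14^2 ≡ 6
14^3 ≡ 8
14^4 ≡ 17
14^5 ≡ 10
14^6 ≡ 7
14^7 ≡ 3
14^8 ≡ 4
14^9 ≡ 18
14^10 ≡ 5
14^11 ≡ 13
14^12 ≡ 11
14^13 ≡ 2
14^14 ≡ 9
Found: a = 14.

14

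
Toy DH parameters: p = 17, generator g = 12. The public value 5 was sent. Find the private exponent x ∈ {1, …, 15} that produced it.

9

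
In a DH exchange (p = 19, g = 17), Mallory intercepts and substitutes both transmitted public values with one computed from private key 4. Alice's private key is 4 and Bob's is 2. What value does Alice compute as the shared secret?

5

Alice receives Mallory's public value M = 17^4 mod 19 instead of the honest one.
17^1 ≡ 17 (mod 19)
17^2 = (17^1)^2 ≡ 17^2 = 289 ≡ 4 (mod 19)
17^4 = (17^2)^2 ≡ 4^2 = 16 ≡ 16 (mod 19)
So M = 16. Alice computes K = M^4 mod 19.
16^1 ≡ 16 (mod 19)
16^2 = (16^1)^2 ≡ 16^2 = 256 ≡ 9 (mod 19)
16^4 = (16^2)^2 ≡ 9^2 = 81 ≡ 5 (mod 19)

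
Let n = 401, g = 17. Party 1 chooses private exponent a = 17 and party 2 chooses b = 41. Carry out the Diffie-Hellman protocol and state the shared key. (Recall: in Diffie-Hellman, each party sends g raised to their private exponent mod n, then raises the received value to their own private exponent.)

Party 2 sends B = g^b mod n = 17^41 mod 401.
17^1 ≡ 17 (mod 401)
17^2 = (17^1)^2 ≡ 17^2 = 289 ≡ 289 (mod 401)
17^4 = (17^2)^2 ≡ 289^2 = 83521 ≡ 113 (mod 401)
17^8 = (17^4)^2 ≡ 113^2 = 12769 ≡ 338 (mod 401)
17^16 = (17^8)^2 ≡ 338^2 = 114244 ≡ 360 (mod 401)
17^32 = (17^16)^2 ≡ 360^2 = 129600 ≡ 77 (mod 401)
17^41 = 17^32 · 17^8 · 17^1 ≡ 77 · 338 · 17 ≡ 139 (mod 401).
So B = 139. Party 1 then computes K = B^a mod n = 139^17 mod 401.
139^1 ≡ 139 (mod 401)
139^2 = (139^1)^2 ≡ 139^2 = 19321 ≡ 73 (mod 401)
139^4 = (139^2)^2 ≡ 73^2 = 5329 ≡ 116 (mod 401)
139^8 = (139^4)^2 ≡ 116^2 = 13456 ≡ 223 (mod 401)
139^16 = (139^8)^2 ≡ 223^2 = 49729 ≡ 5 (mod 401)
139^17 = 139^16 · 139^1 ≡ 5 · 139 ≡ 294 (mod 401).

294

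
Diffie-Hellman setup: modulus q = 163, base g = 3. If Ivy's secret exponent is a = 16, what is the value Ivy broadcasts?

51

Public value = 3^16 mod 163.
3^1 ≡ 3 (mod 163)
3^2 = (3^1)^2 ≡ 3^2 = 9 ≡ 9 (mod 163)
3^4 = (3^2)^2 ≡ 9^2 = 81 ≡ 81 (mod 163)
3^8 = (3^4)^2 ≡ 81^2 = 6561 ≡ 41 (mod 163)
3^16 = (3^8)^2 ≡ 41^2 = 1681 ≡ 51 (mod 163)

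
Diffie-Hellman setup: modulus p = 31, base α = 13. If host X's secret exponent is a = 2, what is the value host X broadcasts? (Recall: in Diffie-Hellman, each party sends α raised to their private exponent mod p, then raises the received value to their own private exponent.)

Public value = 13^2 (mod 31).
13^1 ≡ 13 (mod 31)
13^2 = (13^1)^2 ≡ 13^2 = 169 ≡ 14 (mod 31)

14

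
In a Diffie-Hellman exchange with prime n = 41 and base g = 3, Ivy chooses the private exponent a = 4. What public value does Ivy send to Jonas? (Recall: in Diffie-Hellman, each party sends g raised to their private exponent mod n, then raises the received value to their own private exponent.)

40

Public value = 3^4 mod 41.
3^1 ≡ 3 (mod 41)
3^2 = (3^1)^2 ≡ 3^2 = 9 ≡ 9 (mod 41)
3^4 = (3^2)^2 ≡ 9^2 = 81 ≡ 40 (mod 41)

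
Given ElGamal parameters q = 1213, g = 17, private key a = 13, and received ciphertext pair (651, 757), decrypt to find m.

Shared mask s = c₁^a mod q = 651^13 mod 1213.
651^1 ≡ 651 (mod 1213)
651^2 = (651^1)^2 ≡ 651^2 = 423801 ≡ 464 (mod 1213)
651^4 = (651^2)^2 ≡ 464^2 = 215296 ≡ 595 (mod 1213)
651^8 = (651^4)^2 ≡ 595^2 = 354025 ≡ 1042 (mod 1213)
651^13 = 651^8 · 651^4 · 651^1 ≡ 1042 · 595 · 651 ≡ 1083 (mod 1213).
So s = 1083; s⁻¹ ≡ 1185 (mod 1213).
m = c₂ · s⁻¹ mod 1213 = 757 · 1185 mod 1213 = 638.

638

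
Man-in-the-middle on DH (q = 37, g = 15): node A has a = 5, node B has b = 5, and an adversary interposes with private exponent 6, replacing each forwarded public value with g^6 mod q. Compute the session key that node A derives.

11

Node A receives an adversary's public value M = 15^6 mod 37 instead of the honest one.
15^1 ≡ 15 (mod 37)
15^2 = (15^1)^2 ≡ 15^2 = 225 ≡ 3 (mod 37)
15^4 = (15^2)^2 ≡ 3^2 = 9 ≡ 9 (mod 37)
15^6 = 15^4 · 15^2 ≡ 9 · 3 ≡ 27 (mod 37).
So M = 27. Node A computes K = M^5 mod 37.
27^1 ≡ 27 (mod 37)
27^2 = (27^1)^2 ≡ 27^2 = 729 ≡ 26 (mod 37)
27^4 = (27^2)^2 ≡ 26^2 = 676 ≡ 10 (mod 37)
27^5 = 27^4 · 27^1 ≡ 10 · 27 ≡ 11 (mod 37).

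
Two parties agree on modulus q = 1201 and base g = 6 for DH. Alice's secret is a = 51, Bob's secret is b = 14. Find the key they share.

105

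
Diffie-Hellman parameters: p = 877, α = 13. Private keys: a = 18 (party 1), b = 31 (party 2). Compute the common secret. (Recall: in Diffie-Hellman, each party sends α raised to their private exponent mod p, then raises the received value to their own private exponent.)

710

Party 2 sends B = α^b mod p = 13^31 mod 877.
13^1 ≡ 13 (mod 877)
13^2 = (13^1)^2 ≡ 13^2 = 169 ≡ 169 (mod 877)
13^4 = (13^2)^2 ≡ 169^2 = 28561 ≡ 497 (mod 877)
13^8 = (13^4)^2 ≡ 497^2 = 247009 ≡ 572 (mod 877)
13^16 = (13^8)^2 ≡ 572^2 = 327184 ≡ 63 (mod 877)
13^31 = 13^16 · 13^8 · 13^4 · 13^2 · 13^1 ≡ 63 · 572 · 497 · 169 · 13 ≡ 845 (mod 877).
So B = 845. Party 1 then computes K = B^a mod p = 845^18 mod 877.
845^1 ≡ 845 (mod 877)
845^2 = (845^1)^2 ≡ 845^2 = 714025 ≡ 147 (mod 877)
845^4 = (845^2)^2 ≡ 147^2 = 21609 ≡ 561 (mod 877)
845^8 = (845^4)^2 ≡ 561^2 = 314721 ≡ 755 (mod 877)
845^16 = (845^8)^2 ≡ 755^2 = 570025 ≡ 852 (mod 877)
845^18 = 845^16 · 845^2 ≡ 852 · 147 ≡ 710 (mod 877).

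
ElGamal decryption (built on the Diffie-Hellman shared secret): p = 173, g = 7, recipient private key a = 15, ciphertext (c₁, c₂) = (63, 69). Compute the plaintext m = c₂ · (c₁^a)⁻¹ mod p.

138

Shared mask s = c₁^a mod p = 63^15 mod 173.
63^1 ≡ 63 (mod 173)
63^2 = (63^1)^2 ≡ 63^2 = 3969 ≡ 163 (mod 173)
63^4 = (63^2)^2 ≡ 163^2 = 26569 ≡ 100 (mod 173)
63^8 = (63^4)^2 ≡ 100^2 = 10000 ≡ 139 (mod 173)
63^15 = 63^8 · 63^4 · 63^2 · 63^1 ≡ 139 · 100 · 163 · 63 ≡ 87 (mod 173).
So s = 87; s⁻¹ ≡ 2 (mod 173).
m = c₂ · s⁻¹ mod 173 = 69 · 2 mod 173 = 138.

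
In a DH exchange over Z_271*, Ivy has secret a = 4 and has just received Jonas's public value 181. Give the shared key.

Shared key K = 181^4 mod 271.
181^1 ≡ 181 (mod 271)
181^2 = (181^1)^2 ≡ 181^2 = 32761 ≡ 241 (mod 271)
181^4 = (181^2)^2 ≡ 241^2 = 58081 ≡ 87 (mod 271)

87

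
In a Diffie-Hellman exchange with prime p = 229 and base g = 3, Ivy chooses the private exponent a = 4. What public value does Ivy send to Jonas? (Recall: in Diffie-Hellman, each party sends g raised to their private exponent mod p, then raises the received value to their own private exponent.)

Public value = 3^4 (mod 229).
3^1 ≡ 3 (mod 229)
3^2 = (3^1)^2 ≡ 3^2 = 9 ≡ 9 (mod 229)
3^4 = (3^2)^2 ≡ 9^2 = 81 ≡ 81 (mod 229)

81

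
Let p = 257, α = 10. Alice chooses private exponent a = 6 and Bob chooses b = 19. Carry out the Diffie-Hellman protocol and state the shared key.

228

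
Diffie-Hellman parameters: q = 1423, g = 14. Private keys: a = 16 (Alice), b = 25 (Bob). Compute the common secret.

Alice sends A = g^a mod q = 14^16 mod 1423.
14^1 ≡ 14 (mod 1423)
14^2 = (14^1)^2 ≡ 14^2 = 196 ≡ 196 (mod 1423)
14^4 = (14^2)^2 ≡ 196^2 = 38416 ≡ 1418 (mod 1423)
14^8 = (14^4)^2 ≡ 1418^2 = 2010724 ≡ 25 (mod 1423)
14^16 = (14^8)^2 ≡ 25^2 = 625 ≡ 625 (mod 1423)
So A = 625. Bob then computes K = A^b mod q = 625^25 mod 1423.
625^1 ≡ 625 (mod 1423)
625^2 = (625^1)^2 ≡ 625^2 = 390625 ≡ 723 (mod 1423)
625^4 = (625^2)^2 ≡ 723^2 = 522729 ≡ 488 (mod 1423)
625^8 = (625^4)^2 ≡ 488^2 = 238144 ≡ 503 (mod 1423)
625^16 = (625^8)^2 ≡ 503^2 = 253009 ≡ 1138 (mod 1423)
625^25 = 625^16 · 625^8 · 625^1 ≡ 1138 · 503 · 625 ≡ 897 (mod 1423).

897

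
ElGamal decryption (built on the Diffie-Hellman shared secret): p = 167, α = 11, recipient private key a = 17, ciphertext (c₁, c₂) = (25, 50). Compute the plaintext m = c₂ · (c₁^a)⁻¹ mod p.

12

Shared mask s = c₁^a mod p = 25^17 mod 167.
25^1 ≡ 25 (mod 167)
25^2 = (25^1)^2 ≡ 25^2 = 625 ≡ 124 (mod 167)
25^4 = (25^2)^2 ≡ 124^2 = 15376 ≡ 12 (mod 167)
25^8 = (25^4)^2 ≡ 12^2 = 144 ≡ 144 (mod 167)
25^16 = (25^8)^2 ≡ 144^2 = 20736 ≡ 28 (mod 167)
25^17 = 25^16 · 25^1 ≡ 28 · 25 ≡ 32 (mod 167).
So s = 32; s⁻¹ ≡ 47 (mod 167).
m = c₂ · s⁻¹ mod 167 = 50 · 47 mod 167 = 12.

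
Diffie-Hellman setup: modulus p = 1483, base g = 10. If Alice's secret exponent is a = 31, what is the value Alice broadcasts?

Public value = 10^31 mod 1483.
10^1 ≡ 10 (mod 1483)
10^2 = (10^1)^2 ≡ 10^2 = 100 ≡ 100 (mod 1483)
10^4 = (10^2)^2 ≡ 100^2 = 10000 ≡ 1102 (mod 1483)
10^8 = (10^4)^2 ≡ 1102^2 = 1214404 ≡ 1310 (mod 1483)
10^16 = (10^8)^2 ≡ 1310^2 = 1716100 ≡ 269 (mod 1483)
10^31 = 10^16 · 10^8 · 10^4 · 10^2 · 10^1 ≡ 269 · 1310 · 1102 · 100 · 10 ≡ 266 (mod 1483).

266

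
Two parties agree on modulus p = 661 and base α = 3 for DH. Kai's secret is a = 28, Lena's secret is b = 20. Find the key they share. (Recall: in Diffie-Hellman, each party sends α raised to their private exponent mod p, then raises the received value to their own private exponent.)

Lena sends B = α^b mod p = 3^20 mod 661.
3^1 ≡ 3 (mod 661)
3^2 = (3^1)^2 ≡ 3^2 = 9 ≡ 9 (mod 661)
3^4 = (3^2)^2 ≡ 9^2 = 81 ≡ 81 (mod 661)
3^8 = (3^4)^2 ≡ 81^2 = 6561 ≡ 612 (mod 661)
3^16 = (3^8)^2 ≡ 612^2 = 374544 ≡ 418 (mod 661)
3^20 = 3^16 · 3^4 ≡ 418 · 81 ≡ 147 (mod 661).
So B = 147. Kai then computes K = B^a mod p = 147^28 mod 661.
147^1 ≡ 147 (mod 661)
147^2 = (147^1)^2 ≡ 147^2 = 21609 ≡ 457 (mod 661)
147^4 = (147^2)^2 ≡ 457^2 = 208849 ≡ 634 (mod 661)
147^8 = (147^4)^2 ≡ 634^2 = 401956 ≡ 68 (mod 661)
147^16 = (147^8)^2 ≡ 68^2 = 4624 ≡ 658 (mod 661)
147^28 = 147^16 · 147^8 · 147^4 ≡ 658 · 68 · 634 ≡ 220 (mod 661).

220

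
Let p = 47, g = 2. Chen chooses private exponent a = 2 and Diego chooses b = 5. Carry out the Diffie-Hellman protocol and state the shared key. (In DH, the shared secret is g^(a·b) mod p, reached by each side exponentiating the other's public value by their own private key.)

37

Chen sends A = g^a mod p = 2^2 mod 47.
2^1 ≡ 2 (mod 47)
2^2 = (2^1)^2 ≡ 2^2 = 4 ≡ 4 (mod 47)
So A = 4. Diego then computes K = A^b mod p = 4^5 mod 47.
4^1 ≡ 4 (mod 47)
4^2 = (4^1)^2 ≡ 4^2 = 16 ≡ 16 (mod 47)
4^4 = (4^2)^2 ≡ 16^2 = 256 ≡ 21 (mod 47)
4^5 = 4^4 · 4^1 ≡ 21 · 4 ≡ 37 (mod 47).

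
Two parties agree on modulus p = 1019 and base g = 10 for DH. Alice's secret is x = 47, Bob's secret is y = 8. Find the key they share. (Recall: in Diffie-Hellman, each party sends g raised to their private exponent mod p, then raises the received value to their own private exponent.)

Alice sends A = g^x mod p = 10^47 mod 1019.
10^1 ≡ 10 (mod 1019)
10^2 = (10^1)^2 ≡ 10^2 = 100 ≡ 100 (mod 1019)
10^4 = (10^2)^2 ≡ 100^2 = 10000 ≡ 829 (mod 1019)
10^8 = (10^4)^2 ≡ 829^2 = 687241 ≡ 435 (mod 1019)
10^16 = (10^8)^2 ≡ 435^2 = 189225 ≡ 710 (mod 1019)
10^32 = (10^16)^2 ≡ 710^2 = 504100 ≡ 714 (mod 1019)
10^47 = 10^32 · 10^8 · 10^4 · 10^2 · 10^1 ≡ 714 · 435 · 829 · 100 · 10 ≡ 763 (mod 1019).
So A = 763. Bob then computes K = A^y mod p = 763^8 mod 1019.
763^1 ≡ 763 (mod 1019)
763^2 = (763^1)^2 ≡ 763^2 = 582169 ≡ 320 (mod 1019)
763^4 = (763^2)^2 ≡ 320^2 = 102400 ≡ 500 (mod 1019)
763^8 = (763^4)^2 ≡ 500^2 = 250000 ≡ 345 (mod 1019)

345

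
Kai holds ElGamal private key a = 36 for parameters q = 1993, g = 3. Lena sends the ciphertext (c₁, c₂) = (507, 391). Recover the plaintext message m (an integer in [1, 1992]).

1711

Shared mask s = c₁^a mod q = 507^36 mod 1993.
507^1 ≡ 507 (mod 1993)
507^2 = (507^1)^2 ≡ 507^2 = 257049 ≡ 1945 (mod 1993)
507^4 = (507^2)^2 ≡ 1945^2 = 3783025 ≡ 311 (mod 1993)
507^8 = (507^4)^2 ≡ 311^2 = 96721 ≡ 1057 (mod 1993)
507^16 = (507^8)^2 ≡ 1057^2 = 1117249 ≡ 1169 (mod 1993)
507^32 = (507^16)^2 ≡ 1169^2 = 1366561 ≡ 1356 (mod 1993)
507^36 = 507^32 · 507^4 ≡ 1356 · 311 ≡ 1193 (mod 1993).
So s = 1193; s⁻¹ ≡ 142 (mod 1993).
m = c₂ · s⁻¹ mod 1993 = 391 · 142 mod 1993 = 1711.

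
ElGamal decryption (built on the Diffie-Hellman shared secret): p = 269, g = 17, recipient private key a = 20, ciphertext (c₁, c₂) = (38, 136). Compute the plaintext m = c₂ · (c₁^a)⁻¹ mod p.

239

Shared mask s = c₁^a mod p = 38^20 mod 269.
38^1 ≡ 38 (mod 269)
38^2 = (38^1)^2 ≡ 38^2 = 1444 ≡ 99 (mod 269)
38^4 = (38^2)^2 ≡ 99^2 = 9801 ≡ 117 (mod 269)
38^8 = (38^4)^2 ≡ 117^2 = 13689 ≡ 239 (mod 269)
38^16 = (38^8)^2 ≡ 239^2 = 57121 ≡ 93 (mod 269)
38^20 = 38^16 · 38^4 ≡ 93 · 117 ≡ 121 (mod 269).
So s = 121; s⁻¹ ≡ 249 (mod 269).
m = c₂ · s⁻¹ mod 269 = 136 · 249 mod 269 = 239.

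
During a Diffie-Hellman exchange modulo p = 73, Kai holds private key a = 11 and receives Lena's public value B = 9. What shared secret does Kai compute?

Shared key K = 9^11 mod 73.
9^1 ≡ 9 (mod 73)
9^2 = (9^1)^2 ≡ 9^2 = 81 ≡ 8 (mod 73)
9^4 = (9^2)^2 ≡ 8^2 = 64 ≡ 64 (mod 73)
9^8 = (9^4)^2 ≡ 64^2 = 4096 ≡ 8 (mod 73)
9^11 = 9^8 · 9^2 · 9^1 ≡ 8 · 8 · 9 ≡ 65 (mod 73).

65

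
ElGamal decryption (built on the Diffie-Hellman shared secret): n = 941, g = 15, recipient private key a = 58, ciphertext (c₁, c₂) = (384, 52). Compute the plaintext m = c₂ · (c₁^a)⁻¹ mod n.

Shared mask s = c₁^a mod n = 384^58 mod 941.
384^1 ≡ 384 (mod 941)
384^2 = (384^1)^2 ≡ 384^2 = 147456 ≡ 660 (mod 941)
384^4 = (384^2)^2 ≡ 660^2 = 435600 ≡ 858 (mod 941)
384^8 = (384^4)^2 ≡ 858^2 = 736164 ≡ 302 (mod 941)
384^16 = (384^8)^2 ≡ 302^2 = 91204 ≡ 868 (mod 941)
384^32 = (384^16)^2 ≡ 868^2 = 753424 ≡ 624 (mod 941)
384^58 = 384^32 · 384^16 · 384^8 · 384^2 ≡ 624 · 868 · 302 · 660 ≡ 178 (mod 941).
So s = 178; s⁻¹ ≡ 904 (mod 941).
m = c₂ · s⁻¹ mod 941 = 52 · 904 mod 941 = 899.

899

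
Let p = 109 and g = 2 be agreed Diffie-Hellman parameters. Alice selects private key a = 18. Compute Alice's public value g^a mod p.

Public value = 2^18 mod 109.
2^1 ≡ 2 (mod 109)
2^2 = (2^1)^2 ≡ 2^2 = 4 ≡ 4 (mod 109)
2^4 = (2^2)^2 ≡ 4^2 = 16 ≡ 16 (mod 109)
2^8 = (2^4)^2 ≡ 16^2 = 256 ≡ 38 (mod 109)
2^16 = (2^8)^2 ≡ 38^2 = 1444 ≡ 27 (mod 109)
2^18 = 2^16 · 2^2 ≡ 27 · 4 ≡ 108 (mod 109).

108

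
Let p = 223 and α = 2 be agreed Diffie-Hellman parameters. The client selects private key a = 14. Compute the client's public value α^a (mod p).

105

Public value = 2^14 (mod 223).
2^1 ≡ 2 (mod 223)
2^2 = (2^1)^2 ≡ 2^2 = 4 ≡ 4 (mod 223)
2^4 = (2^2)^2 ≡ 4^2 = 16 ≡ 16 (mod 223)
2^8 = (2^4)^2 ≡ 16^2 = 256 ≡ 33 (mod 223)
2^14 = 2^8 · 2^4 · 2^2 ≡ 33 · 16 · 4 ≡ 105 (mod 223).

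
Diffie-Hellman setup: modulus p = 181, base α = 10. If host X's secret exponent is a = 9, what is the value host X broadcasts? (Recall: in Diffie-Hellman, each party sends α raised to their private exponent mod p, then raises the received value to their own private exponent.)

159

Public value = 10^9 mod 181.
10^1 ≡ 10 (mod 181)
10^2 = (10^1)^2 ≡ 10^2 = 100 ≡ 100 (mod 181)
10^4 = (10^2)^2 ≡ 100^2 = 10000 ≡ 45 (mod 181)
10^8 = (10^4)^2 ≡ 45^2 = 2025 ≡ 34 (mod 181)
10^9 = 10^8 · 10^1 ≡ 34 · 10 ≡ 159 (mod 181).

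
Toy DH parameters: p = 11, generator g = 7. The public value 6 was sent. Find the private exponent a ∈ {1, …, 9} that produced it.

Try successive powers of 7 modulo 11:
7^1 ≡ 7
7^2 ≡ 5
7^3 ≡ 2
7^4 ≡ 3
7^5 ≡ 10
7^6 ≡ 4
7^7 ≡ 6
Found: a = 7.

7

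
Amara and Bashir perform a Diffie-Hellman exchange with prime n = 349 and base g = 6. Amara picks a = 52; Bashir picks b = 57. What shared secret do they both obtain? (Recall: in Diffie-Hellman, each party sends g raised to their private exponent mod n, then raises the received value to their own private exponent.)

110

Bashir sends B = g^b mod n = 6^57 mod 349.
6^1 ≡ 6 (mod 349)
6^2 = (6^1)^2 ≡ 6^2 = 36 ≡ 36 (mod 349)
6^4 = (6^2)^2 ≡ 36^2 = 1296 ≡ 249 (mod 349)
6^8 = (6^4)^2 ≡ 249^2 = 62001 ≡ 228 (mod 349)
6^16 = (6^8)^2 ≡ 228^2 = 51984 ≡ 332 (mod 349)
6^32 = (6^16)^2 ≡ 332^2 = 110224 ≡ 289 (mod 349)
6^57 = 6^32 · 6^16 · 6^8 · 6^1 ≡ 289 · 332 · 228 · 6 ≡ 58 (mod 349).
So B = 58. Amara then computes K = B^a mod n = 58^52 mod 349.
58^1 ≡ 58 (mod 349)
58^2 = (58^1)^2 ≡ 58^2 = 3364 ≡ 223 (mod 349)
58^4 = (58^2)^2 ≡ 223^2 = 49729 ≡ 171 (mod 349)
58^8 = (58^4)^2 ≡ 171^2 = 29241 ≡ 274 (mod 349)
58^16 = (58^8)^2 ≡ 274^2 = 75076 ≡ 41 (mod 349)
58^32 = (58^16)^2 ≡ 41^2 = 1681 ≡ 285 (mod 349)
58^52 = 58^32 · 58^16 · 58^4 ≡ 285 · 41 · 171 ≡ 110 (mod 349).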